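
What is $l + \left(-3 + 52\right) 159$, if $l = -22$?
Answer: $7769$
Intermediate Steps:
$l + \left(-3 + 52\right) 159 = -22 + \left(-3 + 52\right) 159 = -22 + 49 \cdot 159 = -22 + 7791 = 7769$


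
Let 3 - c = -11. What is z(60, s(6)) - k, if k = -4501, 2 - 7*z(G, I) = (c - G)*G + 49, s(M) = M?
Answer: 34220/7 ≈ 4888.6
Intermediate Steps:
c = 14 (c = 3 - 1*(-11) = 3 + 11 = 14)
z(G, I) = -47/7 - G*(14 - G)/7 (z(G, I) = 2/7 - ((14 - G)*G + 49)/7 = 2/7 - (G*(14 - G) + 49)/7 = 2/7 - (49 + G*(14 - G))/7 = 2/7 + (-7 - G*(14 - G)/7) = -47/7 - G*(14 - G)/7)
z(60, s(6)) - k = (-47/7 - 2*60 + (⅐)*60²) - 1*(-4501) = (-47/7 - 120 + (⅐)*3600) + 4501 = (-47/7 - 120 + 3600/7) + 4501 = 2713/7 + 4501 = 34220/7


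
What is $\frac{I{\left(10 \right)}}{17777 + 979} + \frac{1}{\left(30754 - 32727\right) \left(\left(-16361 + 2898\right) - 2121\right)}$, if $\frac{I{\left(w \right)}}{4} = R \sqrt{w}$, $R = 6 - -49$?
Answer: $\frac{1}{30747232} + \frac{55 \sqrt{10}}{4689} \approx 0.037092$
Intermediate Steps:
$R = 55$ ($R = 6 + 49 = 55$)
$I{\left(w \right)} = 220 \sqrt{w}$ ($I{\left(w \right)} = 4 \cdot 55 \sqrt{w} = 220 \sqrt{w}$)
$\frac{I{\left(10 \right)}}{17777 + 979} + \frac{1}{\left(30754 - 32727\right) \left(\left(-16361 + 2898\right) - 2121\right)} = \frac{220 \sqrt{10}}{17777 + 979} + \frac{1}{\left(30754 - 32727\right) \left(\left(-16361 + 2898\right) - 2121\right)} = \frac{220 \sqrt{10}}{18756} + \frac{1}{\left(-1973\right) \left(-13463 - 2121\right)} = 220 \sqrt{10} \cdot \frac{1}{18756} - \frac{1}{1973 \left(-15584\right)} = \frac{55 \sqrt{10}}{4689} - - \frac{1}{30747232} = \frac{55 \sqrt{10}}{4689} + \frac{1}{30747232} = \frac{1}{30747232} + \frac{55 \sqrt{10}}{4689}$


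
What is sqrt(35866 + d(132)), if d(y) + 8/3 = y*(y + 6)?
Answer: sqrt(486714)/3 ≈ 232.55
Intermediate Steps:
d(y) = -8/3 + y*(6 + y) (d(y) = -8/3 + y*(y + 6) = -8/3 + y*(6 + y))
sqrt(35866 + d(132)) = sqrt(35866 + (-8/3 + 132**2 + 6*132)) = sqrt(35866 + (-8/3 + 17424 + 792)) = sqrt(35866 + 54640/3) = sqrt(162238/3) = sqrt(486714)/3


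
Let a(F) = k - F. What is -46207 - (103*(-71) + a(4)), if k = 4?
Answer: -38894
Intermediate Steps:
a(F) = 4 - F
-46207 - (103*(-71) + a(4)) = -46207 - (103*(-71) + (4 - 1*4)) = -46207 - (-7313 + (4 - 4)) = -46207 - (-7313 + 0) = -46207 - 1*(-7313) = -46207 + 7313 = -38894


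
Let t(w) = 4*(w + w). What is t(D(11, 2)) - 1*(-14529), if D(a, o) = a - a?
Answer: 14529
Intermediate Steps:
D(a, o) = 0
t(w) = 8*w (t(w) = 4*(2*w) = 8*w)
t(D(11, 2)) - 1*(-14529) = 8*0 - 1*(-14529) = 0 + 14529 = 14529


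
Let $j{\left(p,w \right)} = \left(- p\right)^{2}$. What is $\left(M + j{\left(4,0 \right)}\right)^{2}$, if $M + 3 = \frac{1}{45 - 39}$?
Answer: $\frac{6241}{36} \approx 173.36$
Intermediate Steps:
$j{\left(p,w \right)} = p^{2}$
$M = - \frac{17}{6}$ ($M = -3 + \frac{1}{45 - 39} = -3 + \frac{1}{6} = - \frac{17}{6} \approx -2.8333$)
$\left(M + j{\left(4,0 \right)}\right)^{2} = \left(- \frac{17}{6} + 4^{2}\right)^{2} = \left(- \frac{17}{6} + 16\right)^{2} = \left(\frac{79}{6}\right)^{2} = \frac{6241}{36}$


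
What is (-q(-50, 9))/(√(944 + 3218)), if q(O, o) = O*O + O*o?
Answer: -1025*√4162/2081 ≈ -31.776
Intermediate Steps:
q(O, o) = O² + O*o
(-q(-50, 9))/(√(944 + 3218)) = (-(-50)*(-50 + 9))/(√(944 + 3218)) = (-(-50)*(-41))/(√4162) = (-1*2050)*(√4162/4162) = -1025*√4162/2081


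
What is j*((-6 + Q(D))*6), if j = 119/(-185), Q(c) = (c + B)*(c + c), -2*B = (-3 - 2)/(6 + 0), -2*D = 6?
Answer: -6783/185 ≈ -36.665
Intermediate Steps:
D = -3 (D = -½*6 = -3)
B = 5/12 (B = -(-3 - 2)/(2*(6 + 0)) = -(-5)/(2*6) = -½*(-⅚) = 5/12 ≈ 0.41667)
Q(c) = 2*c*(5/12 + c) (Q(c) = (c + 5/12)*(c + c) = (5/12 + c)*(2*c) = 2*c*(5/12 + c))
j = -119/185 (j = 119*(-1/185) = -119/185 ≈ -0.64324)
j*((-6 + Q(D))*6) = -119*(-6 + (⅙)*(-3)*(5 + 12*(-3)))*6/185 = -119*(-6 + (⅙)*(-3)*(5 - 36))*6/185 = -119*(-6 + (⅙)*(-3)*(-31))*6/185 = -119*(-6 + 31/2)*6/185 = -2261*6/370 = -119/185*57 = -6783/185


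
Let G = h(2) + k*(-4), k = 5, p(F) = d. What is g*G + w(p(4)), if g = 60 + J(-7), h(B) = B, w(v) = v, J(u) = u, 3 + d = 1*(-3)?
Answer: -960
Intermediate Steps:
d = -6 (d = -3 + 1*(-3) = -3 - 3 = -6)
p(F) = -6
g = 53 (g = 60 - 7 = 53)
G = -18 (G = 2 + 5*(-4) = 2 - 20 = -18)
g*G + w(p(4)) = 53*(-18) - 6 = -954 - 6 = -960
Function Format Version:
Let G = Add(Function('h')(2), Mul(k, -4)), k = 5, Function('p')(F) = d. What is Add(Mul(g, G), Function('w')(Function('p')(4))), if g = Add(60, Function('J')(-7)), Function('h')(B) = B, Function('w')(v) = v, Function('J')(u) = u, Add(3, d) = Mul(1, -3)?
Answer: -960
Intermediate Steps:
d = -6 (d = Add(-3, Mul(1, -3)) = Add(-3, -3) = -6)
Function('p')(F) = -6
g = 53 (g = Add(60, -7) = 53)
G = -18 (G = Add(2, Mul(5, -4)) = Add(2, -20) = -18)
Add(Mul(g, G), Function('w')(Function('p')(4))) = Add(Mul(53, -18), -6) = Add(-954, -6) = -960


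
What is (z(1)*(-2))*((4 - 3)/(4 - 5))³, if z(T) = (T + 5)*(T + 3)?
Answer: 48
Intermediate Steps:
z(T) = (3 + T)*(5 + T) (z(T) = (5 + T)*(3 + T) = (3 + T)*(5 + T))
(z(1)*(-2))*((4 - 3)/(4 - 5))³ = ((15 + 1² + 8*1)*(-2))*((4 - 3)/(4 - 5))³ = ((15 + 1 + 8)*(-2))*(1/(-1))³ = (24*(-2))*(1*(-1))³ = -48*(-1)³ = -48*(-1) = 48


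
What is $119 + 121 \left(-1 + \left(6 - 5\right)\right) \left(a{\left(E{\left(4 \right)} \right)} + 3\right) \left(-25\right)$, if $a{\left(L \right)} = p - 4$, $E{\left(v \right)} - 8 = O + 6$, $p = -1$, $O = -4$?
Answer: $119$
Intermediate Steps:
$E{\left(v \right)} = 10$ ($E{\left(v \right)} = 8 + \left(-4 + 6\right) = 8 + 2 = 10$)
$a{\left(L \right)} = -5$ ($a{\left(L \right)} = -1 - 4 = -5$)
$119 + 121 \left(-1 + \left(6 - 5\right)\right) \left(a{\left(E{\left(4 \right)} \right)} + 3\right) \left(-25\right) = 119 + 121 \left(-1 + \left(6 - 5\right)\right) \left(-5 + 3\right) \left(-25\right) = 119 + 121 \left(-1 + 1\right) \left(-2\right) \left(-25\right) = 119 + 121 \cdot 0 \left(-2\right) \left(-25\right) = 119 + 121 \cdot 0 \left(-25\right) = 119 + 121 \cdot 0 = 119 + 0 = 119$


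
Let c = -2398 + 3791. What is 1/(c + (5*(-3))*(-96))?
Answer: 1/2833 ≈ 0.00035298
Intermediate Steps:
c = 1393
1/(c + (5*(-3))*(-96)) = 1/(1393 + (5*(-3))*(-96)) = 1/(1393 - 15*(-96)) = 1/(1393 + 1440) = 1/2833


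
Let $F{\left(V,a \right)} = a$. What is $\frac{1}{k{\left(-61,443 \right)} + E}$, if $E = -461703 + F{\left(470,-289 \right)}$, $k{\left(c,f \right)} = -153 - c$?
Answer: $- \frac{1}{462084} \approx -2.1641 \cdot 10^{-6}$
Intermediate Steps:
$E = -461992$ ($E = -461703 - 289 = -461992$)
$\frac{1}{k{\left(-61,443 \right)} + E} = \frac{1}{\left(-153 - -61\right) - 461992} = \frac{1}{\left(-153 + 61\right) - 461992} = \frac{1}{-92 - 461992} = \frac{1}{-462084} = - \frac{1}{462084}$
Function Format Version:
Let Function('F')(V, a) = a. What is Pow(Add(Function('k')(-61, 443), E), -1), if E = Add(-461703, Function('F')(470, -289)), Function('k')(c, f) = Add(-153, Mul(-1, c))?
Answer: Rational(-1, 462084) ≈ -2.1641e-6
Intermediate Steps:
E = -461992 (E = Add(-461703, -289) = -461992)
Pow(Add(Function('k')(-61, 443), E), -1) = Pow(Add(Add(-153, Mul(-1, -61)), -461992), -1) = Pow(Add(Add(-153, 61), -461992), -1) = Pow(Add(-92, -461992), -1) = Pow(-462084, -1) = Rational(-1, 462084)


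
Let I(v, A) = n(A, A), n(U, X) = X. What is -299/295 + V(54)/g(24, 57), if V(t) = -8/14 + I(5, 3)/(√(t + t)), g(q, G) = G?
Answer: -120481/117705 + √3/342 ≈ -1.0185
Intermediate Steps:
I(v, A) = A
V(t) = -4/7 + 3*√2/(2*√t) (V(t) = -8/14 + 3/(√(t + t)) = -8*1/14 + 3/(√(2*t)) = -4/7 + 3/((√2*√t)) = -4/7 + 3*(√2/(2*√t)) = -4/7 + 3*√2/(2*√t))
-299/295 + V(54)/g(24, 57) = -299/295 + (-4/7 + 3*√2/(2*√54))/57 = -299*1/295 + (-4/7 + 3*√2*(√6/18)/2)*(1/57) = -299/295 + (-4/7 + √3/6)*(1/57) = -299/295 + (-4/399 + √3/342) = -120481/117705 + √3/342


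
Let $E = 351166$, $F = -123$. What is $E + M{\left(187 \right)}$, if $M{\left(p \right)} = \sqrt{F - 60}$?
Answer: $351166 + i \sqrt{183} \approx 3.5117 \cdot 10^{5} + 13.528 i$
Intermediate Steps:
$M{\left(p \right)} = i \sqrt{183}$ ($M{\left(p \right)} = \sqrt{-123 - 60} = \sqrt{-183} = i \sqrt{183}$)
$E + M{\left(187 \right)} = 351166 + i \sqrt{183}$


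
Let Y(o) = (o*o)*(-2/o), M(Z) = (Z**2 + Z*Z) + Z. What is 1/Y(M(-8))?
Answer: -1/240 ≈ -0.0041667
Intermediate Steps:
M(Z) = Z + 2*Z**2 (M(Z) = (Z**2 + Z**2) + Z = 2*Z**2 + Z = Z + 2*Z**2)
Y(o) = -2*o (Y(o) = o**2*(-2/o) = -2*o)
1/Y(M(-8)) = 1/(-(-16)*(1 + 2*(-8))) = 1/(-(-16)*(1 - 16)) = 1/(-(-16)*(-15)) = 1/(-2*120) = 1/(-240) = -1/240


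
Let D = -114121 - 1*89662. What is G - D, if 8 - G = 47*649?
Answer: 173288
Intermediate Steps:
D = -203783 (D = -114121 - 89662 = -203783)
G = -30495 (G = 8 - 47*649 = 8 - 1*30503 = 8 - 30503 = -30495)
G - D = -30495 - 1*(-203783) = -30495 + 203783 = 173288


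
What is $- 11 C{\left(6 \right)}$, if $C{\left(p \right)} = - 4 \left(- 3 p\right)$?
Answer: $-792$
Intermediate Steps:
$C{\left(p \right)} = 12 p$
$- 11 C{\left(6 \right)} = - 11 \cdot 12 \cdot 6 = \left(-11\right) 72 = -792$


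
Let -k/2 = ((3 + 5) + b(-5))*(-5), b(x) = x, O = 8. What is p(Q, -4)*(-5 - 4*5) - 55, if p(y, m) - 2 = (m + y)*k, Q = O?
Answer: -3105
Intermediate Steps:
Q = 8
k = 30 (k = -2*((3 + 5) - 5)*(-5) = -2*(8 - 5)*(-5) = -6*(-5) = -2*(-15) = 30)
p(y, m) = 2 + 30*m + 30*y (p(y, m) = 2 + (m + y)*30 = 2 + (30*m + 30*y) = 2 + 30*m + 30*y)
p(Q, -4)*(-5 - 4*5) - 55 = (2 + 30*(-4) + 30*8)*(-5 - 4*5) - 55 = (2 - 120 + 240)*(-5 - 20) - 55 = 122*(-25) - 55 = -3050 - 55 = -3105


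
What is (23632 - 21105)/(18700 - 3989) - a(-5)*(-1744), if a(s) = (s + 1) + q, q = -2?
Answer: -153933377/14711 ≈ -10464.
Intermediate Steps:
a(s) = -1 + s (a(s) = (s + 1) - 2 = (1 + s) - 2 = -1 + s)
(23632 - 21105)/(18700 - 3989) - a(-5)*(-1744) = (23632 - 21105)/(18700 - 3989) - (-1 - 5)*(-1744) = 2527/14711 - (-6)*(-1744) = 2527*(1/14711) - 1*10464 = 2527/14711 - 10464 = -153933377/14711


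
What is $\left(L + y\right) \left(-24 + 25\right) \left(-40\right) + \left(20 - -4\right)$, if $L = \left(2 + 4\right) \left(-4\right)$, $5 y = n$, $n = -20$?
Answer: $1144$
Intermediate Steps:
$y = -4$ ($y = \frac{1}{5} \left(-20\right) = -4$)
$L = -24$ ($L = 6 \left(-4\right) = -24$)
$\left(L + y\right) \left(-24 + 25\right) \left(-40\right) + \left(20 - -4\right) = \left(-24 - 4\right) \left(-24 + 25\right) \left(-40\right) + \left(20 - -4\right) = \left(-28\right) 1 \left(-40\right) + \left(20 + 4\right) = \left(-28\right) \left(-40\right) + 24 = 1120 + 24 = 1144$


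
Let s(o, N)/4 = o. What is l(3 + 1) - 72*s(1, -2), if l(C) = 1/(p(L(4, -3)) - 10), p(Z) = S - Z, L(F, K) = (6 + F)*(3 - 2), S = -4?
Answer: -6913/24 ≈ -288.04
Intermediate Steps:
s(o, N) = 4*o
L(F, K) = 6 + F (L(F, K) = (6 + F)*1 = 6 + F)
p(Z) = -4 - Z
l(C) = -1/24 (l(C) = 1/((-4 - (6 + 4)) - 10) = 1/((-4 - 1*10) - 10) = 1/((-4 - 10) - 10) = 1/(-14 - 10) = 1/(-24) = -1/24)
l(3 + 1) - 72*s(1, -2) = -1/24 - 288 = -6913/24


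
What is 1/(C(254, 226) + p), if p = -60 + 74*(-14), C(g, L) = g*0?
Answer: -1/1096 ≈ -0.00091241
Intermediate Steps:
C(g, L) = 0
p = -1096 (p = -60 - 1036 = -1096)
1/(C(254, 226) + p) = 1/(0 - 1096) = 1/(-1096) = -1/1096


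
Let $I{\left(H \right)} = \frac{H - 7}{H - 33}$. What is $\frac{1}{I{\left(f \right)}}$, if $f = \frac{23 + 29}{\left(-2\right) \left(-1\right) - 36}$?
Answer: $\frac{587}{145} \approx 4.0483$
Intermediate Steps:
$f = - \frac{26}{17}$ ($f = \frac{52}{2 - 36} = \frac{52}{-34} = 52 \left(- \frac{1}{34}\right) = - \frac{26}{17} \approx -1.5294$)
$I{\left(H \right)} = \frac{-7 + H}{-33 + H}$
$\frac{1}{I{\left(f \right)}} = \frac{1}{\frac{1}{-33 - \frac{26}{17}} \left(-7 - \frac{26}{17}\right)} = \frac{1}{\frac{1}{- \frac{587}{17}} \left(- \frac{145}{17}\right)} = \frac{1}{\left(- \frac{17}{587}\right) \left(- \frac{145}{17}\right)} = \frac{1}{\frac{145}{587}} = \frac{587}{145}$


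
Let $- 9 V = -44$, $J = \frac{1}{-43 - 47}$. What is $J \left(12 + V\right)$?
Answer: $- \frac{76}{405} \approx -0.18765$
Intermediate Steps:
$J = - \frac{1}{90}$ ($J = \frac{1}{-90} = - \frac{1}{90} \approx -0.011111$)
$V = \frac{44}{9}$ ($V = \left(- \frac{1}{9}\right) \left(-44\right) = \frac{44}{9} \approx 4.8889$)
$J \left(12 + V\right) = - \frac{12 + \frac{44}{9}}{90} = \left(- \frac{1}{90}\right) \frac{152}{9} = - \frac{76}{405}$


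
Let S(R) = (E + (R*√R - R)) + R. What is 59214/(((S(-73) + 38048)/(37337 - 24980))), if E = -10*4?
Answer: 27810734783184/1444997081 + 53414640054*I*√73/1444997081 ≈ 19246.0 + 315.83*I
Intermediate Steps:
E = -40
S(R) = -40 + R^(3/2) (S(R) = (-40 + (R*√R - R)) + R = (-40 + (R^(3/2) - R)) + R = (-40 + R^(3/2) - R) + R = -40 + R^(3/2))
59214/(((S(-73) + 38048)/(37337 - 24980))) = 59214/((((-40 + (-73)^(3/2)) + 38048)/(37337 - 24980))) = 59214/((((-40 - 73*I*√73) + 38048)/12357)) = 59214/(((38008 - 73*I*√73)*(1/12357))) = 59214/(38008/12357 - 73*I*√73/12357)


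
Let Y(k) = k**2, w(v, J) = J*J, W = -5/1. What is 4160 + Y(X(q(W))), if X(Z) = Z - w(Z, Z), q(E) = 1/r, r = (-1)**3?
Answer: 4164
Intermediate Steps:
W = -5 (W = -5*1 = -5)
r = -1
w(v, J) = J**2
q(E) = -1 (q(E) = 1/(-1) = -1)
X(Z) = Z - Z**2
4160 + Y(X(q(W))) = 4160 + (-(1 - 1*(-1)))**2 = 4160 + (-(1 + 1))**2 = 4160 + (-1*2)**2 = 4160 + (-2)**2 = 4160 + 4 = 4164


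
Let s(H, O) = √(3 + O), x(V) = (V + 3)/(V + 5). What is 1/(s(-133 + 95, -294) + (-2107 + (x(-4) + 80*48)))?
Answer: 1732/3000115 - I*√291/3000115 ≈ 0.00057731 - 5.686e-6*I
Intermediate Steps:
x(V) = (3 + V)/(5 + V)
1/(s(-133 + 95, -294) + (-2107 + (x(-4) + 80*48))) = 1/(√(3 - 294) + (-2107 + ((3 - 4)/(5 - 4) + 80*48))) = 1/(√(-291) + (-2107 + (-1/1 + 3840))) = 1/(I*√291 + (-2107 + (1*(-1) + 3840))) = 1/(I*√291 + (-2107 + (-1 + 3840))) = 1/(I*√291 + (-2107 + 3839)) = 1/(I*√291 + 1732) = 1/(1732 + I*√291)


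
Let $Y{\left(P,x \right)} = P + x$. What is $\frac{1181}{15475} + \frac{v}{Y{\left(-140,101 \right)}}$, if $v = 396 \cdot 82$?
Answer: $- \frac{167486047}{201175} \approx -832.54$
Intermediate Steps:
$v = 32472$
$\frac{1181}{15475} + \frac{v}{Y{\left(-140,101 \right)}} = \frac{1181}{15475} + \frac{32472}{-140 + 101} = 1181 \cdot \frac{1}{15475} + \frac{32472}{-39} = \frac{1181}{15475} + 32472 \left(- \frac{1}{39}\right) = \frac{1181}{15475} - \frac{10824}{13} = - \frac{167486047}{201175}$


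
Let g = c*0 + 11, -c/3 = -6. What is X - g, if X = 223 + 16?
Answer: 228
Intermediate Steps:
c = 18 (c = -3*(-6) = 18)
g = 11 (g = 18*0 + 11 = 0 + 11 = 11)
X = 239
X - g = 239 - 1*11 = 239 - 11 = 228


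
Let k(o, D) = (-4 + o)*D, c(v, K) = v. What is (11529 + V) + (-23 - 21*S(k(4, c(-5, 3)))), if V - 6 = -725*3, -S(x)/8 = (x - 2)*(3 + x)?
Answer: 8329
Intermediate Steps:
k(o, D) = D*(-4 + o)
S(x) = -8*(-2 + x)*(3 + x) (S(x) = -8*(x - 2)*(3 + x) = -8*(-2 + x)*(3 + x))
V = -2169 (V = 6 - 725*3 = 6 - 2175 = -2169)
(11529 + V) + (-23 - 21*S(k(4, c(-5, 3)))) = (11529 - 2169) + (-23 - 21*(48 - (-40)*(-4 + 4) - 8*25*(-4 + 4)²)) = 9360 + (-23 - 21*(48 - (-40)*0 - 8*(-5*0)²)) = 9360 + (-23 - 21*(48 - 8*0 - 8*0²)) = 9360 + (-23 - 21*(48 + 0 - 8*0)) = 9360 + (-23 - 21*(48 + 0 + 0)) = 9360 + (-23 - 21*48) = 9360 + (-23 - 1008) = 9360 - 1031 = 8329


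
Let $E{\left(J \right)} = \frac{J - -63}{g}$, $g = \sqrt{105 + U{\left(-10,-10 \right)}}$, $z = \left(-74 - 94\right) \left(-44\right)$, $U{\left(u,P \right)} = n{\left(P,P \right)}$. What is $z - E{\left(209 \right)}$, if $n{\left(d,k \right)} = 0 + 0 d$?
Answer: $7392 - \frac{272 \sqrt{105}}{105} \approx 7365.5$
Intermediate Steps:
$n{\left(d,k \right)} = 0$ ($n{\left(d,k \right)} = 0 + 0 = 0$)
$U{\left(u,P \right)} = 0$
$z = 7392$ ($z = \left(-168\right) \left(-44\right) = 7392$)
$g = \sqrt{105}$ ($g = \sqrt{105 + 0} = \sqrt{105} \approx 10.247$)
$E{\left(J \right)} = \frac{\sqrt{105} \left(63 + J\right)}{105}$ ($E{\left(J \right)} = \frac{J - -63}{\sqrt{105}} = \left(J + 63\right) \frac{\sqrt{105}}{105} = \left(63 + J\right) \frac{\sqrt{105}}{105} = \frac{\sqrt{105} \left(63 + J\right)}{105}$)
$z - E{\left(209 \right)} = 7392 - \frac{\sqrt{105} \left(63 + 209\right)}{105} = 7392 - \frac{1}{105} \sqrt{105} \cdot 272 = 7392 - \frac{272 \sqrt{105}}{105}$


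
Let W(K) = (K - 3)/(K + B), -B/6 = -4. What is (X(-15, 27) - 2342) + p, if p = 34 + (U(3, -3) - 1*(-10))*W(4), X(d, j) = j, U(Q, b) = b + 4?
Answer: -63857/28 ≈ -2280.6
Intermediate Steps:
U(Q, b) = 4 + b
B = 24 (B = -6*(-4) = 24)
W(K) = (-3 + K)/(24 + K) (W(K) = (K - 3)/(K + 24) = (-3 + K)/(24 + K))
p = 963/28 (p = 34 + ((4 - 3) - 1*(-10))*((-3 + 4)/(24 + 4)) = 34 + (1 + 10)*(1/28) = 34 + 11*((1/28)*1) = 34 + 11*(1/28) = 34 + 11/28 = 963/28 ≈ 34.393)
(X(-15, 27) - 2342) + p = (27 - 2342) + 963/28 = -2315 + 963/28 = -63857/28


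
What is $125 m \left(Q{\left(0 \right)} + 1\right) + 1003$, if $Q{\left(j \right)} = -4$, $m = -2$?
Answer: $1753$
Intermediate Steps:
$125 m \left(Q{\left(0 \right)} + 1\right) + 1003 = 125 \left(- 2 \left(-4 + 1\right)\right) + 1003 = 125 \left(\left(-2\right) \left(-3\right)\right) + 1003 = 125 \cdot 6 + 1003 = 750 + 1003 = 1753$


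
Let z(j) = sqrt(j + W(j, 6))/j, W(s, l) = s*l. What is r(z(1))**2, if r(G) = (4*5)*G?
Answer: 2800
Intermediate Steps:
W(s, l) = l*s
z(j) = sqrt(7)/sqrt(j) (z(j) = sqrt(j + 6*j)/j = sqrt(7*j)/j = (sqrt(7)*sqrt(j))/j = sqrt(7)/sqrt(j))
r(G) = 20*G
r(z(1))**2 = (20*(sqrt(7)/sqrt(1)))**2 = (20*(sqrt(7)*1))**2 = (20*sqrt(7))**2 = 2800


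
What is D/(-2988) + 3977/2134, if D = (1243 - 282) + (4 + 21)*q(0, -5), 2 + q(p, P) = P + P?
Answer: 53983/32868 ≈ 1.6424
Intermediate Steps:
q(p, P) = -2 + 2*P (q(p, P) = -2 + (P + P) = -2 + 2*P)
D = 661 (D = (1243 - 282) + (4 + 21)*(-2 + 2*(-5)) = 961 + 25*(-2 - 10) = 961 + 25*(-12) = 961 - 300 = 661)
D/(-2988) + 3977/2134 = 661/(-2988) + 3977/2134 = 661*(-1/2988) + 3977*(1/2134) = -661/2988 + 41/22 = 53983/32868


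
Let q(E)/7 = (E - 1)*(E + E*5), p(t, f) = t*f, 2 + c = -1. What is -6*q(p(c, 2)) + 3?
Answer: -10581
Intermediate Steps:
c = -3 (c = -2 - 1 = -3)
p(t, f) = f*t
q(E) = 42*E*(-1 + E) (q(E) = 7*((E - 1)*(E + E*5)) = 7*((-1 + E)*(E + 5*E)) = 7*((-1 + E)*(6*E)) = 7*(6*E*(-1 + E)) = 42*E*(-1 + E))
-6*q(p(c, 2)) + 3 = -252*2*(-3)*(-1 + 2*(-3)) + 3 = -252*(-6)*(-1 - 6) + 3 = -252*(-6)*(-7) + 3 = -6*1764 + 3 = -10584 + 3 = -10581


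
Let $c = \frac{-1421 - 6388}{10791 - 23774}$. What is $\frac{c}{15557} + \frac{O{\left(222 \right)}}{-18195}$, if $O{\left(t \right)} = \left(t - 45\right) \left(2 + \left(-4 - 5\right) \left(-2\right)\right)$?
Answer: $- \frac{47656988999}{244997532103} \approx -0.19452$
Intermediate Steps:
$c = \frac{7809}{12983}$ ($c = - \frac{7809}{-12983} = \left(-7809\right) \left(- \frac{1}{12983}\right) = \frac{7809}{12983} \approx 0.60148$)
$O{\left(t \right)} = -900 + 20 t$ ($O{\left(t \right)} = \left(-45 + t\right) \left(2 - -18\right) = \left(-45 + t\right) \left(2 + 18\right) = \left(-45 + t\right) 20 = -900 + 20 t$)
$\frac{c}{15557} + \frac{O{\left(222 \right)}}{-18195} = \frac{7809}{12983 \cdot 15557} + \frac{-900 + 20 \cdot 222}{-18195} = \frac{7809}{12983} \cdot \frac{1}{15557} + \left(-900 + 4440\right) \left(- \frac{1}{18195}\right) = \frac{7809}{201976531} + 3540 \left(- \frac{1}{18195}\right) = \frac{7809}{201976531} - \frac{236}{1213} = - \frac{47656988999}{244997532103}$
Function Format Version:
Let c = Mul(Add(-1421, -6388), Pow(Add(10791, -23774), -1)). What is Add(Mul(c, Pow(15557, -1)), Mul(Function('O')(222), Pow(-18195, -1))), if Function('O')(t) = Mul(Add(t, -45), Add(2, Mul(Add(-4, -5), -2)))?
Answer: Rational(-47656988999, 244997532103) ≈ -0.19452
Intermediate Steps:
c = Rational(7809, 12983) (c = Mul(-7809, Pow(-12983, -1)) = Mul(-7809, Rational(-1, 12983)) = Rational(7809, 12983) ≈ 0.60148)
Function('O')(t) = Add(-900, Mul(20, t)) (Function('O')(t) = Mul(Add(-45, t), Add(2, Mul(-9, -2))) = Mul(Add(-45, t), Add(2, 18)) = Mul(Add(-45, t), 20) = Add(-900, Mul(20, t)))
Add(Mul(c, Pow(15557, -1)), Mul(Function('O')(222), Pow(-18195, -1))) = Add(Mul(Rational(7809, 12983), Pow(15557, -1)), Mul(Add(-900, Mul(20, 222)), Pow(-18195, -1))) = Add(Mul(Rational(7809, 12983), Rational(1, 15557)), Mul(Add(-900, 4440), Rational(-1, 18195))) = Add(Rational(7809, 201976531), Mul(3540, Rational(-1, 18195))) = Add(Rational(7809, 201976531), Rational(-236, 1213)) = Rational(-47656988999, 244997532103)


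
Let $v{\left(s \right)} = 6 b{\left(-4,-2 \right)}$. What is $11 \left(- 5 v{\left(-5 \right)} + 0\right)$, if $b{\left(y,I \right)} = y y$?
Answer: $-5280$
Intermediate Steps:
$b{\left(y,I \right)} = y^{2}$
$v{\left(s \right)} = 96$ ($v{\left(s \right)} = 6 \left(-4\right)^{2} = 6 \cdot 16 = 96$)
$11 \left(- 5 v{\left(-5 \right)} + 0\right) = 11 \left(\left(-5\right) 96 + 0\right) = 11 \left(-480 + 0\right) = 11 \left(-480\right) = -5280$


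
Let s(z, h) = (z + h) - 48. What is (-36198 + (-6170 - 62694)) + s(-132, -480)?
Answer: -105722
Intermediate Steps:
s(z, h) = -48 + h + z (s(z, h) = (h + z) - 48 = -48 + h + z)
(-36198 + (-6170 - 62694)) + s(-132, -480) = (-36198 + (-6170 - 62694)) + (-48 - 480 - 132) = (-36198 - 68864) - 660 = -105062 - 660 = -105722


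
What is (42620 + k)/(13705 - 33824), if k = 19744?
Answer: -62364/20119 ≈ -3.0998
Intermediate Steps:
(42620 + k)/(13705 - 33824) = (42620 + 19744)/(13705 - 33824) = 62364/(-20119) = 62364*(-1/20119) = -62364/20119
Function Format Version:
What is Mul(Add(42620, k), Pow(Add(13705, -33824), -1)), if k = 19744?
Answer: Rational(-62364, 20119) ≈ -3.0998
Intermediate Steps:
Mul(Add(42620, k), Pow(Add(13705, -33824), -1)) = Mul(Add(42620, 19744), Pow(Add(13705, -33824), -1)) = Mul(62364, Pow(-20119, -1)) = Mul(62364, Rational(-1, 20119)) = Rational(-62364, 20119)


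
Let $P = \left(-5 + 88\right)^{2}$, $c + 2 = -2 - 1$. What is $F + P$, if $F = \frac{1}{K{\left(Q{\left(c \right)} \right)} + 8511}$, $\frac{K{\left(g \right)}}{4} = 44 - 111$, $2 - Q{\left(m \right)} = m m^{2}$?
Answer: $\frac{56786028}{8243} \approx 6889.0$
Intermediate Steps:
$c = -5$ ($c = -2 - 3 = -5$)
$Q{\left(m \right)} = 2 - m^{3}$ ($Q{\left(m \right)} = 2 - m m^{2} = 2 - m^{3}$)
$K{\left(g \right)} = -268$ ($K{\left(g \right)} = 4 \left(44 - 111\right) = 4 \left(-67\right) = -268$)
$P = 6889$ ($P = 83^{2} = 6889$)
$F = \frac{1}{8243}$ ($F = \frac{1}{-268 + 8511} = \frac{1}{8243} \approx 0.00012132$)
$F + P = \frac{1}{8243} + 6889 = \frac{56786028}{8243}$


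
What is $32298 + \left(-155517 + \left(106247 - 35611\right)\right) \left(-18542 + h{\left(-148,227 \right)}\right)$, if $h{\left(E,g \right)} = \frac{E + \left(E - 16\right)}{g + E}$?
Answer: $\frac{124364251072}{79} \approx 1.5742 \cdot 10^{9}$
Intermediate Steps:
$h{\left(E,g \right)} = \frac{-16 + 2 E}{E + g}$ ($h{\left(E,g \right)} = \frac{E + \left(-16 + E\right)}{E + g} = \frac{-16 + 2 E}{E + g}$)
$32298 + \left(-155517 + \left(106247 - 35611\right)\right) \left(-18542 + h{\left(-148,227 \right)}\right) = 32298 + \left(-155517 + \left(106247 - 35611\right)\right) \left(-18542 + \frac{2 \left(-8 - 148\right)}{-148 + 227}\right) = 32298 + \left(-155517 + \left(106247 - 35611\right)\right) \left(-18542 + 2 \cdot \frac{1}{79} \left(-156\right)\right) = 32298 + \left(-155517 + 70636\right) \left(-18542 + 2 \cdot \frac{1}{79} \left(-156\right)\right) = 32298 - 84881 \left(-18542 - \frac{312}{79}\right) = 32298 - - \frac{124361699530}{79} = 32298 + \frac{124361699530}{79} = \frac{124364251072}{79}$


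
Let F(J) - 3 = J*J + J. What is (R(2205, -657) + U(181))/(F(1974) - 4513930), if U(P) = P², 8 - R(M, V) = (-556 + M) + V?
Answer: -31777/615277 ≈ -0.051647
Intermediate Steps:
R(M, V) = 564 - M - V (R(M, V) = 8 - ((-556 + M) + V) = 8 - (-556 + M + V) = 8 + (556 - M - V) = 564 - M - V)
F(J) = 3 + J + J² (F(J) = 3 + (J*J + J) = 3 + (J² + J) = 3 + (J + J²) = 3 + J + J²)
(R(2205, -657) + U(181))/(F(1974) - 4513930) = ((564 - 1*2205 - 1*(-657)) + 181²)/((3 + 1974 + 1974²) - 4513930) = ((564 - 2205 + 657) + 32761)/((3 + 1974 + 3896676) - 4513930) = (-984 + 32761)/(3898653 - 4513930) = 31777/(-615277) = 31777*(-1/615277) = -31777/615277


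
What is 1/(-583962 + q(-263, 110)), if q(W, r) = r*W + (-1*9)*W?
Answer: -1/610525 ≈ -1.6379e-6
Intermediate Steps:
q(W, r) = -9*W + W*r (q(W, r) = W*r - 9*W = -9*W + W*r)
1/(-583962 + q(-263, 110)) = 1/(-583962 - 263*(-9 + 110)) = 1/(-583962 - 263*101) = 1/(-583962 - 26563) = 1/(-610525) = -1/610525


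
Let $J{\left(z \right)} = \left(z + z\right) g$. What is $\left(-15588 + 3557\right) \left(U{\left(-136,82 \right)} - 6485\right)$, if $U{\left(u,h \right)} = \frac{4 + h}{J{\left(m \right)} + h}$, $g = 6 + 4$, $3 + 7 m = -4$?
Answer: $\frac{2418134752}{31} \approx 7.8004 \cdot 10^{7}$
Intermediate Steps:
$m = -1$ ($m = - \frac{3}{7} + \frac{1}{7} \left(-4\right) = - \frac{3}{7} - \frac{4}{7} = -1$)
$g = 10$
$J{\left(z \right)} = 20 z$ ($J{\left(z \right)} = \left(z + z\right) 10 = 2 z 10 = 20 z$)
$U{\left(u,h \right)} = \frac{4 + h}{-20 + h}$ ($U{\left(u,h \right)} = \frac{4 + h}{20 \left(-1\right) + h} = \frac{4 + h}{-20 + h}$)
$\left(-15588 + 3557\right) \left(U{\left(-136,82 \right)} - 6485\right) = \left(-15588 + 3557\right) \left(\frac{4 + 82}{-20 + 82} - 6485\right) = - 12031 \left(\frac{1}{62} \cdot 86 - 6485\right) = - 12031 \left(\frac{43}{31} - 6485\right) = \left(-12031\right) \left(- \frac{200992}{31}\right) = \frac{2418134752}{31}$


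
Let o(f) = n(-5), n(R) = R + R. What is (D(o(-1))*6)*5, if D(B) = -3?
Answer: -90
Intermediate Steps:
n(R) = 2*R
o(f) = -10 (o(f) = 2*(-5) = -10)
(D(o(-1))*6)*5 = -3*6*5 = -18*5 = -90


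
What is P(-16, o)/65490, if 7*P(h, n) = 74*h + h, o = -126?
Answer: -40/15281 ≈ -0.0026176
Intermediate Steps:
P(h, n) = 75*h/7 (P(h, n) = (74*h + h)/7 = (75*h)/7 = 75*h/7)
P(-16, o)/65490 = ((75/7)*(-16))/65490 = -1200/7*1/65490 = -40/15281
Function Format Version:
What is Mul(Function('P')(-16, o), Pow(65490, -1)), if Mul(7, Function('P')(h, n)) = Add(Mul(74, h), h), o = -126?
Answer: Rational(-40, 15281) ≈ -0.0026176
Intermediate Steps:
Function('P')(h, n) = Mul(Rational(75, 7), h) (Function('P')(h, n) = Mul(Rational(1, 7), Add(Mul(74, h), h)) = Mul(Rational(1, 7), Mul(75, h)) = Mul(Rational(75, 7), h))
Mul(Function('P')(-16, o), Pow(65490, -1)) = Mul(Mul(Rational(75, 7), -16), Pow(65490, -1)) = Mul(Rational(-1200, 7), Rational(1, 65490)) = Rational(-40, 15281)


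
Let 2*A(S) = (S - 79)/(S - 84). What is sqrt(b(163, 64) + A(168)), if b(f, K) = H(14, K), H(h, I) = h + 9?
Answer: sqrt(166026)/84 ≈ 4.8507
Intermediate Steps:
A(S) = (-79 + S)/(2*(-84 + S)) (A(S) = ((S - 79)/(S - 84))/2 = ((-79 + S)/(-84 + S))/2 = (-79 + S)/(2*(-84 + S)))
H(h, I) = 9 + h
b(f, K) = 23 (b(f, K) = 9 + 14 = 23)
sqrt(b(163, 64) + A(168)) = sqrt(23 + (-79 + 168)/(2*(-84 + 168))) = sqrt(23 + (1/2)*89/84) = sqrt(23 + (1/2)*(1/84)*89) = sqrt(23 + 89/168) = sqrt(3953/168) = sqrt(166026)/84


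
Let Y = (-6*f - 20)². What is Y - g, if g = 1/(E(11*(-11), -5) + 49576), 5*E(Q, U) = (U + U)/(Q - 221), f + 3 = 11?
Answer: 39199945957/8477497 ≈ 4624.0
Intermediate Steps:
f = 8 (f = -3 + 11 = 8)
E(Q, U) = 2*U/(5*(-221 + Q)) (E(Q, U) = ((U + U)/(Q - 221))/5 = ((2*U)/(-221 + Q))/5 = (2*U/(-221 + Q))/5 = 2*U/(5*(-221 + Q)))
g = 171/8477497 (g = 1/((⅖)*(-5)/(-221 + 11*(-11)) + 49576) = 1/((⅖)*(-5)/(-221 - 121) + 49576) = 1/((⅖)*(-5)/(-342) + 49576) = 1/((⅖)*(-5)*(-1/342) + 49576) = 1/(1/171 + 49576) = 1/(8477497/171) = 171/8477497 ≈ 2.0171e-5)
Y = 4624 (Y = (-6*8 - 20)² = (-48 - 20)² = (-68)² = 4624)
Y - g = 4624 - 1*171/8477497 = 4624 - 171/8477497 = 39199945957/8477497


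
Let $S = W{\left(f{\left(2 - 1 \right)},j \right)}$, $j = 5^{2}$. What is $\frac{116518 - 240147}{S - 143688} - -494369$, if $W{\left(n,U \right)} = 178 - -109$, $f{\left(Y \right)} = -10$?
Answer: $\frac{70893132598}{143401} \approx 4.9437 \cdot 10^{5}$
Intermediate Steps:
$j = 25$
$W{\left(n,U \right)} = 287$ ($W{\left(n,U \right)} = 178 + 109 = 287$)
$S = 287$
$\frac{116518 - 240147}{S - 143688} - -494369 = \frac{116518 - 240147}{287 - 143688} - -494369 = - \frac{123629}{-143401} + 494369 = \left(-123629\right) \left(- \frac{1}{143401}\right) + 494369 = \frac{123629}{143401} + 494369 = \frac{70893132598}{143401}$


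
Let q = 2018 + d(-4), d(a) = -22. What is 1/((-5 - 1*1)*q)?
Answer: -1/11976 ≈ -8.3500e-5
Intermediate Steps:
q = 1996 (q = 2018 - 22 = 1996)
1/((-5 - 1*1)*q) = 1/((-5 - 1*1)*1996) = 1/((-5 - 1)*1996) = 1/(-6*1996) = 1/(-11976) = -1/11976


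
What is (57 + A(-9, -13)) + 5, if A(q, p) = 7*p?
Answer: -29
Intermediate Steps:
(57 + A(-9, -13)) + 5 = (57 + 7*(-13)) + 5 = (57 - 91) + 5 = -34 + 5 = -29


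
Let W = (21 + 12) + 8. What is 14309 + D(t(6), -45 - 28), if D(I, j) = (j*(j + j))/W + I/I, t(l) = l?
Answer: 597368/41 ≈ 14570.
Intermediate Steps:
W = 41 (W = 33 + 8 = 41)
D(I, j) = 1 + 2*j²/41 (D(I, j) = (j*(j + j))/41 + I/I = (j*(2*j))*(1/41) + 1 = (2*j²)*(1/41) + 1 = 2*j²/41 + 1 = 1 + 2*j²/41)
14309 + D(t(6), -45 - 28) = 14309 + (1 + 2*(-45 - 28)²/41) = 14309 + (1 + (2/41)*(-73)²) = 14309 + (1 + (2/41)*5329) = 14309 + (1 + 10658/41) = 14309 + 10699/41 = 597368/41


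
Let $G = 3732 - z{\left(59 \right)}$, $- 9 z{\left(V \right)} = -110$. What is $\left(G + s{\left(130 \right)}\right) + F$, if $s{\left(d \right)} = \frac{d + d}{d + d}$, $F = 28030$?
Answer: $\frac{285757}{9} \approx 31751.0$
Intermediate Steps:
$z{\left(V \right)} = \frac{110}{9}$ ($z{\left(V \right)} = \left(- \frac{1}{9}\right) \left(-110\right) = \frac{110}{9}$)
$s{\left(d \right)} = 1$ ($s{\left(d \right)} = \frac{2 d}{2 d} = 2 d \frac{1}{2 d} = 1$)
$G = \frac{33478}{9}$ ($G = 3732 - \frac{110}{9} = \frac{33478}{9} \approx 3719.8$)
$\left(G + s{\left(130 \right)}\right) + F = \left(\frac{33478}{9} + 1\right) + 28030 = \frac{33487}{9} + 28030 = \frac{285757}{9}$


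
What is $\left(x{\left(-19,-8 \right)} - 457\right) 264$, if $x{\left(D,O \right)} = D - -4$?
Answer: $-124608$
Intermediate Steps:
$x{\left(D,O \right)} = 4 + D$ ($x{\left(D,O \right)} = D + 4 = 4 + D$)
$\left(x{\left(-19,-8 \right)} - 457\right) 264 = \left(\left(4 - 19\right) - 457\right) 264 = \left(-15 - 457\right) 264 = \left(-472\right) 264 = -124608$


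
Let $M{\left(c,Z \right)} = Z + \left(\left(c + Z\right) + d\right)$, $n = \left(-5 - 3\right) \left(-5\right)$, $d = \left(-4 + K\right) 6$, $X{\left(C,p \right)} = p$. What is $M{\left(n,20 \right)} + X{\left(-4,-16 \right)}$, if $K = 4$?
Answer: $64$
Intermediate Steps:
$d = 0$ ($d = \left(-4 + 4\right) 6 = 0 \cdot 6 = 0$)
$n = 40$ ($n = \left(-8\right) \left(-5\right) = 40$)
$M{\left(c,Z \right)} = c + 2 Z$ ($M{\left(c,Z \right)} = Z + \left(\left(c + Z\right) + 0\right) = Z + \left(\left(Z + c\right) + 0\right) = Z + \left(Z + c\right) = c + 2 Z$)
$M{\left(n,20 \right)} + X{\left(-4,-16 \right)} = \left(40 + 2 \cdot 20\right) - 16 = \left(40 + 40\right) - 16 = 80 - 16 = 64$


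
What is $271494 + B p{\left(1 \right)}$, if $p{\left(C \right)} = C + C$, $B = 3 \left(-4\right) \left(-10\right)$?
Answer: $271734$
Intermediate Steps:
$B = 120$ ($B = \left(-12\right) \left(-10\right) = 120$)
$p{\left(C \right)} = 2 C$
$271494 + B p{\left(1 \right)} = 271494 + 120 \cdot 2 \cdot 1 = 271494 + 120 \cdot 2 = 271494 + 240 = 271734$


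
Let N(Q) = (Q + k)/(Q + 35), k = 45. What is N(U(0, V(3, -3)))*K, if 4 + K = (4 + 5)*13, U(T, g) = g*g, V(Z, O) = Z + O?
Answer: 1017/7 ≈ 145.29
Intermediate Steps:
V(Z, O) = O + Z
U(T, g) = g**2
N(Q) = (45 + Q)/(35 + Q) (N(Q) = (Q + 45)/(Q + 35) = (45 + Q)/(35 + Q))
K = 113 (K = -4 + (4 + 5)*13 = -4 + 9*13 = -4 + 117 = 113)
N(U(0, V(3, -3)))*K = ((45 + (-3 + 3)**2)/(35 + (-3 + 3)**2))*113 = ((45 + 0**2)/(35 + 0**2))*113 = ((45 + 0)/(35 + 0))*113 = (45/35)*113 = ((1/35)*45)*113 = (9/7)*113 = 1017/7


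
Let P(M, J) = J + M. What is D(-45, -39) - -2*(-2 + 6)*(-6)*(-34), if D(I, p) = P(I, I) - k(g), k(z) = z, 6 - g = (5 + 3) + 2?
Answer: 1546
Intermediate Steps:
g = -4 (g = 6 - ((5 + 3) + 2) = 6 - (8 + 2) = 6 - 1*10 = 6 - 10 = -4)
D(I, p) = 4 + 2*I (D(I, p) = (I + I) - 1*(-4) = 2*I + 4 = 4 + 2*I)
D(-45, -39) - -2*(-2 + 6)*(-6)*(-34) = (4 + 2*(-45)) - -2*(-2 + 6)*(-6)*(-34) = (4 - 90) - -2*4*(-6)*(-34) = -86 - (-8*(-6))*(-34) = -86 - 48*(-34) = -86 - 1*(-1632) = -86 + 1632 = 1546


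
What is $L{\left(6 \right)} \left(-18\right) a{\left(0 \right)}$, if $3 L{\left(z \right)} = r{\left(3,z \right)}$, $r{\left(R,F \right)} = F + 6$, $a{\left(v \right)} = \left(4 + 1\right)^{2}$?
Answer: $-1800$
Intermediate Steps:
$a{\left(v \right)} = 25$ ($a{\left(v \right)} = 5^{2} = 25$)
$r{\left(R,F \right)} = 6 + F$
$L{\left(z \right)} = 2 + \frac{z}{3}$ ($L{\left(z \right)} = \frac{6 + z}{3} = 2 + \frac{z}{3}$)
$L{\left(6 \right)} \left(-18\right) a{\left(0 \right)} = \left(2 + \frac{1}{3} \cdot 6\right) \left(-18\right) 25 = \left(2 + 2\right) \left(-18\right) 25 = 4 \left(-18\right) 25 = \left(-72\right) 25 = -1800$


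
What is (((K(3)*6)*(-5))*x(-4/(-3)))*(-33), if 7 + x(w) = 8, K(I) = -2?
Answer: -1980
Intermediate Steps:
x(w) = 1 (x(w) = -7 + 8 = 1)
(((K(3)*6)*(-5))*x(-4/(-3)))*(-33) = ((-2*6*(-5))*1)*(-33) = (-12*(-5)*1)*(-33) = (60*1)*(-33) = 60*(-33) = -1980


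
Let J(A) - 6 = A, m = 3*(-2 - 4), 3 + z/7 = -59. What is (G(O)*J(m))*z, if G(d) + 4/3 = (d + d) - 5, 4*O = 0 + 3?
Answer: -25172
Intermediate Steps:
z = -434 (z = -21 + 7*(-59) = -21 - 413 = -434)
O = ¾ (O = (0 + 3)/4 = (¼)*3 = ¾ ≈ 0.75000)
G(d) = -19/3 + 2*d (G(d) = -4/3 + ((d + d) - 5) = -4/3 + (2*d - 5) = -4/3 + (-5 + 2*d) = -19/3 + 2*d)
m = -18 (m = 3*(-6) = -18)
J(A) = 6 + A
(G(O)*J(m))*z = ((-19/3 + 2*(¾))*(6 - 18))*(-434) = ((-19/3 + 3/2)*(-12))*(-434) = -29/6*(-12)*(-434) = 58*(-434) = -25172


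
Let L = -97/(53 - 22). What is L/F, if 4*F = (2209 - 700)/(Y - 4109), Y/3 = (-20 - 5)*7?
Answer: 1797992/46779 ≈ 38.436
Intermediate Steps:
Y = -525 (Y = 3*((-20 - 5)*7) = 3*(-25*7) = 3*(-175) = -525)
L = -97/31 ≈ -3.1290
F = -1509/18536 (F = ((2209 - 700)/(-525 - 4109))/4 = (1509/(-4634))/4 = (1509*(-1/4634))/4 = (1/4)*(-1509/4634) = -1509/18536 ≈ -0.081409)
L/F = -97/(31*(-1509/18536)) = -97/31*(-18536/1509) = 1797992/46779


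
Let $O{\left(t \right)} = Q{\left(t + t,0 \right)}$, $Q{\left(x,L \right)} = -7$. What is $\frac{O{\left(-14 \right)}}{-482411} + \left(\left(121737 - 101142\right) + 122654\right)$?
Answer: $\frac{69104893346}{482411} \approx 1.4325 \cdot 10^{5}$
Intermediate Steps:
$O{\left(t \right)} = -7$
$\frac{O{\left(-14 \right)}}{-482411} + \left(\left(121737 - 101142\right) + 122654\right) = - \frac{7}{-482411} + \left(\left(121737 - 101142\right) + 122654\right) = \left(-7\right) \left(- \frac{1}{482411}\right) + \left(20595 + 122654\right) = \frac{7}{482411} + 143249 = \frac{69104893346}{482411}$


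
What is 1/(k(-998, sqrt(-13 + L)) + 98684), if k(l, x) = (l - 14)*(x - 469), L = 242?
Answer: 35832/20528257523 + 253*sqrt(229)/82113030092 ≈ 1.7921e-6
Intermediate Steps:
k(l, x) = (-469 + x)*(-14 + l) (k(l, x) = (-14 + l)*(-469 + x) = (-469 + x)*(-14 + l))
1/(k(-998, sqrt(-13 + L)) + 98684) = 1/((6566 - 469*(-998) - 14*sqrt(-13 + 242) - 998*sqrt(-13 + 242)) + 98684) = 1/((6566 + 468062 - 14*sqrt(229) - 998*sqrt(229)) + 98684) = 1/((474628 - 1012*sqrt(229)) + 98684) = 1/(573312 - 1012*sqrt(229))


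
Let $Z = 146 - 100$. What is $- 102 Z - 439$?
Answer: $-5131$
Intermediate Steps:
$Z = 46$
$- 102 Z - 439 = \left(-102\right) 46 - 439 = -4692 - 439 = -5131$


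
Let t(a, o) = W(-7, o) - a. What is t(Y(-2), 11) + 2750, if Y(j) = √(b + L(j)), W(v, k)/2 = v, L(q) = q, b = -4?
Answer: 2736 - I*√6 ≈ 2736.0 - 2.4495*I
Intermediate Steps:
W(v, k) = 2*v
Y(j) = √(-4 + j)
t(a, o) = -14 - a (t(a, o) = 2*(-7) - a = -14 - a)
t(Y(-2), 11) + 2750 = (-14 - √(-4 - 2)) + 2750 = (-14 - √(-6)) + 2750 = (-14 - I*√6) + 2750 = 2736 - I*√6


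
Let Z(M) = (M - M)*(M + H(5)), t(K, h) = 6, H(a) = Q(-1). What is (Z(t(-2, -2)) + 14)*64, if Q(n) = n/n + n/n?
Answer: 896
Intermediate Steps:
Q(n) = 2 (Q(n) = 1 + 1 = 2)
H(a) = 2
Z(M) = 0 (Z(M) = (M - M)*(M + 2) = 0*(2 + M) = 0)
(Z(t(-2, -2)) + 14)*64 = (0 + 14)*64 = 14*64 = 896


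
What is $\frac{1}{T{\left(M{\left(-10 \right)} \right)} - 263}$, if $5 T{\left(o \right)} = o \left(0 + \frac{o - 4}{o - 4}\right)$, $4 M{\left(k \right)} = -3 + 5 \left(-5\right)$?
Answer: $- \frac{5}{1322} \approx -0.0037821$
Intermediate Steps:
$M{\left(k \right)} = -7$ ($M{\left(k \right)} = \frac{-3 + 5 \left(-5\right)}{4} = \frac{-3 - 25}{4} = \frac{1}{4} \left(-28\right) = -7$)
$T{\left(o \right)} = \frac{o}{5}$ ($T{\left(o \right)} = \frac{o \left(0 + \frac{o - 4}{o - 4}\right)}{5} = \frac{o \left(0 + \frac{-4 + o}{-4 + o}\right)}{5} = \frac{o \left(0 + 1\right)}{5} = \frac{o 1}{5} = \frac{o}{5}$)
$\frac{1}{T{\left(M{\left(-10 \right)} \right)} - 263} = \frac{1}{\frac{1}{5} \left(-7\right) - 263} = \frac{1}{- \frac{7}{5} - 263} = \frac{1}{- \frac{1322}{5}} = - \frac{5}{1322}$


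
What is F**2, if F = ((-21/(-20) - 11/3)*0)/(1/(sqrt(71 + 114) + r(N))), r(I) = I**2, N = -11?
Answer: 0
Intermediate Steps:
F = 0 (F = ((-21/(-20) - 11/3)*0)/(1/(sqrt(71 + 114) + (-11)**2)) = ((-21*(-1/20) - 11*1/3)*0)/(1/(sqrt(185) + 121)) = ((21/20 - 11/3)*0)/(1/(121 + sqrt(185))) = (-157/60*0)*(121 + sqrt(185)) = 0*(121 + sqrt(185)) = 0)
F**2 = 0**2 = 0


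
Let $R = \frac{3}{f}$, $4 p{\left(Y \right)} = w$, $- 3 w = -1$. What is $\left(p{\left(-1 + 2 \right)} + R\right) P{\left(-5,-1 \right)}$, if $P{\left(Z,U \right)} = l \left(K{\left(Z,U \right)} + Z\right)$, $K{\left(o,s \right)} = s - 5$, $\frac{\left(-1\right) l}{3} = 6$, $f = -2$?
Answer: $- \frac{561}{2} \approx -280.5$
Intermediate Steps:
$l = -18$ ($l = \left(-3\right) 6 = -18$)
$K{\left(o,s \right)} = -5 + s$ ($K{\left(o,s \right)} = s - 5 = -5 + s$)
$w = \frac{1}{3}$ ($w = \left(- \frac{1}{3}\right) \left(-1\right) = \frac{1}{3} \approx 0.33333$)
$P{\left(Z,U \right)} = 90 - 18 U - 18 Z$ ($P{\left(Z,U \right)} = - 18 \left(\left(-5 + U\right) + Z\right) = - 18 \left(-5 + U + Z\right) = 90 - 18 U - 18 Z$)
$p{\left(Y \right)} = \frac{1}{12}$ ($p{\left(Y \right)} = \frac{1}{4} \cdot \frac{1}{3} = \frac{1}{12}$)
$R = - \frac{3}{2}$ ($R = \frac{3}{-2} = 3 \left(- \frac{1}{2}\right) = - \frac{3}{2} \approx -1.5$)
$\left(p{\left(-1 + 2 \right)} + R\right) P{\left(-5,-1 \right)} = \left(\frac{1}{12} - \frac{3}{2}\right) \left(90 - -18 - -90\right) = - \frac{17 \left(90 + 18 + 90\right)}{12} = \left(- \frac{17}{12}\right) 198 = - \frac{561}{2}$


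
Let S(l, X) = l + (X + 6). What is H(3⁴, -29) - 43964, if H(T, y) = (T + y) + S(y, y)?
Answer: -43964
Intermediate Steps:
S(l, X) = 6 + X + l (S(l, X) = l + (6 + X) = 6 + X + l)
H(T, y) = 6 + T + 3*y (H(T, y) = (T + y) + (6 + y + y) = (T + y) + (6 + 2*y) = 6 + T + 3*y)
H(3⁴, -29) - 43964 = (6 + 3⁴ + 3*(-29)) - 43964 = (6 + 81 - 87) - 43964 = 0 - 43964 = -43964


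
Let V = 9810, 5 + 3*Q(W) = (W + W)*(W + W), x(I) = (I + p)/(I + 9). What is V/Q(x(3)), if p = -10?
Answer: -1059480/131 ≈ -8087.6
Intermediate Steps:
x(I) = (-10 + I)/(9 + I) (x(I) = (I - 10)/(I + 9) = (-10 + I)/(9 + I))
Q(W) = -5/3 + 4*W²/3 (Q(W) = -5/3 + ((W + W)*(W + W))/3 = -5/3 + ((2*W)*(2*W))/3 = -5/3 + (4*W²)/3 = -5/3 + 4*W²/3)
V/Q(x(3)) = 9810/(-5/3 + 4*((-10 + 3)/(9 + 3))²/3) = 9810/(-5/3 + 4*(-7/12)²/3) = 9810/(-5/3 + (4/3)*(49/144)) = 9810/(-5/3 + 49/108) = 9810/(-131/108) = 9810*(-108/131) = -1059480/131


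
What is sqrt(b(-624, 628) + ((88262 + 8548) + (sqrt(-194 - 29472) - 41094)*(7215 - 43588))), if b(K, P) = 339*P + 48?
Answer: sqrt(1495021812 - 36373*I*sqrt(29666)) ≈ 38666.0 - 81.01*I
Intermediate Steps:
b(K, P) = 48 + 339*P
sqrt(b(-624, 628) + ((88262 + 8548) + (sqrt(-194 - 29472) - 41094)*(7215 - 43588))) = sqrt((48 + 339*628) + ((88262 + 8548) + (sqrt(-194 - 29472) - 41094)*(7215 - 43588))) = sqrt((48 + 212892) + (96810 + (sqrt(-29666) - 41094)*(-36373))) = sqrt(212940 + (96810 + (I*sqrt(29666) - 41094)*(-36373))) = sqrt(212940 + (96810 + (-41094 + I*sqrt(29666))*(-36373))) = sqrt(212940 + (96810 + (1494712062 - 36373*I*sqrt(29666)))) = sqrt(212940 + (1494808872 - 36373*I*sqrt(29666))) = sqrt(1495021812 - 36373*I*sqrt(29666))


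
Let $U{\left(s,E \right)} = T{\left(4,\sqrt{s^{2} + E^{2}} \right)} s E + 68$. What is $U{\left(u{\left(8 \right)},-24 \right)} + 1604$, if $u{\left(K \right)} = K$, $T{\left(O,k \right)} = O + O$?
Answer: $136$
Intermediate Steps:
$T{\left(O,k \right)} = 2 O$
$U{\left(s,E \right)} = 68 + 8 E s$ ($U{\left(s,E \right)} = 2 \cdot 4 s E + 68 = 8 s E + 68 = 8 E s + 68 = 68 + 8 E s$)
$U{\left(u{\left(8 \right)},-24 \right)} + 1604 = \left(68 + 8 \left(-24\right) 8\right) + 1604 = \left(68 - 1536\right) + 1604 = -1468 + 1604 = 136$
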